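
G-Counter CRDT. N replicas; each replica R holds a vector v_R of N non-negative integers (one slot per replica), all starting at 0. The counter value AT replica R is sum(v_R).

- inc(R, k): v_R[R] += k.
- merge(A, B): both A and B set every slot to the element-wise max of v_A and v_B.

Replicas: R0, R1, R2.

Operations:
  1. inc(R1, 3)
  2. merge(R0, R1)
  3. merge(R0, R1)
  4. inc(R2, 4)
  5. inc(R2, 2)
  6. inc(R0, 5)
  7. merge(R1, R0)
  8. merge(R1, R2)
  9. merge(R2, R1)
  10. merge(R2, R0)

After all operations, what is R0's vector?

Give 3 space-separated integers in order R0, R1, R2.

Op 1: inc R1 by 3 -> R1=(0,3,0) value=3
Op 2: merge R0<->R1 -> R0=(0,3,0) R1=(0,3,0)
Op 3: merge R0<->R1 -> R0=(0,3,0) R1=(0,3,0)
Op 4: inc R2 by 4 -> R2=(0,0,4) value=4
Op 5: inc R2 by 2 -> R2=(0,0,6) value=6
Op 6: inc R0 by 5 -> R0=(5,3,0) value=8
Op 7: merge R1<->R0 -> R1=(5,3,0) R0=(5,3,0)
Op 8: merge R1<->R2 -> R1=(5,3,6) R2=(5,3,6)
Op 9: merge R2<->R1 -> R2=(5,3,6) R1=(5,3,6)
Op 10: merge R2<->R0 -> R2=(5,3,6) R0=(5,3,6)

Answer: 5 3 6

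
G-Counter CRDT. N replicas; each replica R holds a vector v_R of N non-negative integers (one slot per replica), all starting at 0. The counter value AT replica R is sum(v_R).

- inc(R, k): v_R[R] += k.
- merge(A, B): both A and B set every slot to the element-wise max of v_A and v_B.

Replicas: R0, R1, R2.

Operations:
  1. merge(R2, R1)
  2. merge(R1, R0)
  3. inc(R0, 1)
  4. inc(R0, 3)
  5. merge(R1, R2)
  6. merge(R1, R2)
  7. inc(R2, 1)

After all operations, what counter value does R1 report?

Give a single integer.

Op 1: merge R2<->R1 -> R2=(0,0,0) R1=(0,0,0)
Op 2: merge R1<->R0 -> R1=(0,0,0) R0=(0,0,0)
Op 3: inc R0 by 1 -> R0=(1,0,0) value=1
Op 4: inc R0 by 3 -> R0=(4,0,0) value=4
Op 5: merge R1<->R2 -> R1=(0,0,0) R2=(0,0,0)
Op 6: merge R1<->R2 -> R1=(0,0,0) R2=(0,0,0)
Op 7: inc R2 by 1 -> R2=(0,0,1) value=1

Answer: 0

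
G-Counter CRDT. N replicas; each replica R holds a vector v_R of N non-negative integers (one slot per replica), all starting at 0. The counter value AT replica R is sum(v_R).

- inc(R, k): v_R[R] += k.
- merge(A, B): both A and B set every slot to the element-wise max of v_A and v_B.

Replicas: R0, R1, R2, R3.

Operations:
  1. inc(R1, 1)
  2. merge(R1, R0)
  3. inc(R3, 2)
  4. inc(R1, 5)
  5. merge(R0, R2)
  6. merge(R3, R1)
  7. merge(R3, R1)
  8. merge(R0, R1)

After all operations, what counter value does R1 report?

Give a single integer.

Answer: 8

Derivation:
Op 1: inc R1 by 1 -> R1=(0,1,0,0) value=1
Op 2: merge R1<->R0 -> R1=(0,1,0,0) R0=(0,1,0,0)
Op 3: inc R3 by 2 -> R3=(0,0,0,2) value=2
Op 4: inc R1 by 5 -> R1=(0,6,0,0) value=6
Op 5: merge R0<->R2 -> R0=(0,1,0,0) R2=(0,1,0,0)
Op 6: merge R3<->R1 -> R3=(0,6,0,2) R1=(0,6,0,2)
Op 7: merge R3<->R1 -> R3=(0,6,0,2) R1=(0,6,0,2)
Op 8: merge R0<->R1 -> R0=(0,6,0,2) R1=(0,6,0,2)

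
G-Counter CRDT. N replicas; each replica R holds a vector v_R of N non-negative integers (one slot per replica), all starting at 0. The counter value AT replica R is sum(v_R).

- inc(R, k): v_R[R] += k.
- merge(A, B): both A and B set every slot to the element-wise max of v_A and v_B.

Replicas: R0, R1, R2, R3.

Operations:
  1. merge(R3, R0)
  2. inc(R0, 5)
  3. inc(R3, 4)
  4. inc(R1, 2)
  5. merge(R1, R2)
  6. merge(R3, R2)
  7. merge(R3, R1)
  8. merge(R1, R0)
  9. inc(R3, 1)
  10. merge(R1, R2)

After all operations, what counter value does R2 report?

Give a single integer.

Answer: 11

Derivation:
Op 1: merge R3<->R0 -> R3=(0,0,0,0) R0=(0,0,0,0)
Op 2: inc R0 by 5 -> R0=(5,0,0,0) value=5
Op 3: inc R3 by 4 -> R3=(0,0,0,4) value=4
Op 4: inc R1 by 2 -> R1=(0,2,0,0) value=2
Op 5: merge R1<->R2 -> R1=(0,2,0,0) R2=(0,2,0,0)
Op 6: merge R3<->R2 -> R3=(0,2,0,4) R2=(0,2,0,4)
Op 7: merge R3<->R1 -> R3=(0,2,0,4) R1=(0,2,0,4)
Op 8: merge R1<->R0 -> R1=(5,2,0,4) R0=(5,2,0,4)
Op 9: inc R3 by 1 -> R3=(0,2,0,5) value=7
Op 10: merge R1<->R2 -> R1=(5,2,0,4) R2=(5,2,0,4)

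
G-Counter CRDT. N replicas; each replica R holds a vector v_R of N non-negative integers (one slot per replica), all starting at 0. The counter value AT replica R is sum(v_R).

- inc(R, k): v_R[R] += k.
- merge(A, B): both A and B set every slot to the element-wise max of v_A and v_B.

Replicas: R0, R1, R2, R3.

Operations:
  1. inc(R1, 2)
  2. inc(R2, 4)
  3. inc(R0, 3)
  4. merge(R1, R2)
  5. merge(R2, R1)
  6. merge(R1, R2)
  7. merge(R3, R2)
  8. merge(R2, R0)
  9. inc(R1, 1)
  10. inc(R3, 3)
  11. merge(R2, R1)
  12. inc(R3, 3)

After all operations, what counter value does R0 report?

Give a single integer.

Op 1: inc R1 by 2 -> R1=(0,2,0,0) value=2
Op 2: inc R2 by 4 -> R2=(0,0,4,0) value=4
Op 3: inc R0 by 3 -> R0=(3,0,0,0) value=3
Op 4: merge R1<->R2 -> R1=(0,2,4,0) R2=(0,2,4,0)
Op 5: merge R2<->R1 -> R2=(0,2,4,0) R1=(0,2,4,0)
Op 6: merge R1<->R2 -> R1=(0,2,4,0) R2=(0,2,4,0)
Op 7: merge R3<->R2 -> R3=(0,2,4,0) R2=(0,2,4,0)
Op 8: merge R2<->R0 -> R2=(3,2,4,0) R0=(3,2,4,0)
Op 9: inc R1 by 1 -> R1=(0,3,4,0) value=7
Op 10: inc R3 by 3 -> R3=(0,2,4,3) value=9
Op 11: merge R2<->R1 -> R2=(3,3,4,0) R1=(3,3,4,0)
Op 12: inc R3 by 3 -> R3=(0,2,4,6) value=12

Answer: 9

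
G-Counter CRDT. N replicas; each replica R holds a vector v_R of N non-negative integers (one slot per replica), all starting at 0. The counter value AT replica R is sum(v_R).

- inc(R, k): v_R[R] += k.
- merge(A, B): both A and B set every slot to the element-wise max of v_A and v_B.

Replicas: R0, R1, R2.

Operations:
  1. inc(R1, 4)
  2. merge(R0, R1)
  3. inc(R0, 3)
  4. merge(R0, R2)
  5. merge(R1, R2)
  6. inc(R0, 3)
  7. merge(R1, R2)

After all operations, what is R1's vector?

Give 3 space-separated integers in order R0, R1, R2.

Op 1: inc R1 by 4 -> R1=(0,4,0) value=4
Op 2: merge R0<->R1 -> R0=(0,4,0) R1=(0,4,0)
Op 3: inc R0 by 3 -> R0=(3,4,0) value=7
Op 4: merge R0<->R2 -> R0=(3,4,0) R2=(3,4,0)
Op 5: merge R1<->R2 -> R1=(3,4,0) R2=(3,4,0)
Op 6: inc R0 by 3 -> R0=(6,4,0) value=10
Op 7: merge R1<->R2 -> R1=(3,4,0) R2=(3,4,0)

Answer: 3 4 0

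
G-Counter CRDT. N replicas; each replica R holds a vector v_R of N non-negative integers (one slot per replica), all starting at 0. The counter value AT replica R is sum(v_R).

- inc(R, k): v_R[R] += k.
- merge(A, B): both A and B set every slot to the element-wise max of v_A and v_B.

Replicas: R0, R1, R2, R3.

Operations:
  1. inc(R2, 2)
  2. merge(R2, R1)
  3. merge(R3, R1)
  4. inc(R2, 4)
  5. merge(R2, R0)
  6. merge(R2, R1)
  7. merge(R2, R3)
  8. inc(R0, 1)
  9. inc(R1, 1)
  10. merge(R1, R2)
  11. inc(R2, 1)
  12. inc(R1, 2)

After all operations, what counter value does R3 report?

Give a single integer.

Answer: 6

Derivation:
Op 1: inc R2 by 2 -> R2=(0,0,2,0) value=2
Op 2: merge R2<->R1 -> R2=(0,0,2,0) R1=(0,0,2,0)
Op 3: merge R3<->R1 -> R3=(0,0,2,0) R1=(0,0,2,0)
Op 4: inc R2 by 4 -> R2=(0,0,6,0) value=6
Op 5: merge R2<->R0 -> R2=(0,0,6,0) R0=(0,0,6,0)
Op 6: merge R2<->R1 -> R2=(0,0,6,0) R1=(0,0,6,0)
Op 7: merge R2<->R3 -> R2=(0,0,6,0) R3=(0,0,6,0)
Op 8: inc R0 by 1 -> R0=(1,0,6,0) value=7
Op 9: inc R1 by 1 -> R1=(0,1,6,0) value=7
Op 10: merge R1<->R2 -> R1=(0,1,6,0) R2=(0,1,6,0)
Op 11: inc R2 by 1 -> R2=(0,1,7,0) value=8
Op 12: inc R1 by 2 -> R1=(0,3,6,0) value=9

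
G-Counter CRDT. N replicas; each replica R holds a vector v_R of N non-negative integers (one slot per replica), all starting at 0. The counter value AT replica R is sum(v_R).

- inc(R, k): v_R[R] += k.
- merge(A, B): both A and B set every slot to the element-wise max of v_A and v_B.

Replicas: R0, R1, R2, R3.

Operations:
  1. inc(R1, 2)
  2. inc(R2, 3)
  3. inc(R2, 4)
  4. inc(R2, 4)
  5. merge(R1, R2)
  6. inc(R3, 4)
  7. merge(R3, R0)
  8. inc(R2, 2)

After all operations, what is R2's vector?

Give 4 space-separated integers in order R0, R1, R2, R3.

Answer: 0 2 13 0

Derivation:
Op 1: inc R1 by 2 -> R1=(0,2,0,0) value=2
Op 2: inc R2 by 3 -> R2=(0,0,3,0) value=3
Op 3: inc R2 by 4 -> R2=(0,0,7,0) value=7
Op 4: inc R2 by 4 -> R2=(0,0,11,0) value=11
Op 5: merge R1<->R2 -> R1=(0,2,11,0) R2=(0,2,11,0)
Op 6: inc R3 by 4 -> R3=(0,0,0,4) value=4
Op 7: merge R3<->R0 -> R3=(0,0,0,4) R0=(0,0,0,4)
Op 8: inc R2 by 2 -> R2=(0,2,13,0) value=15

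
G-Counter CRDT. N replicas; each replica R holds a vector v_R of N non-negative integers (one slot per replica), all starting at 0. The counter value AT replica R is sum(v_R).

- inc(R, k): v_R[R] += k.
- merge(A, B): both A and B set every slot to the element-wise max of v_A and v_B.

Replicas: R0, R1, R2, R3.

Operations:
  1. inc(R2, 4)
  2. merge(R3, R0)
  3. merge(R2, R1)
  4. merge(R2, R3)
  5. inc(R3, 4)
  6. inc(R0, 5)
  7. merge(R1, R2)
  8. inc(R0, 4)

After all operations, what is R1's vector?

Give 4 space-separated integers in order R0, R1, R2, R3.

Answer: 0 0 4 0

Derivation:
Op 1: inc R2 by 4 -> R2=(0,0,4,0) value=4
Op 2: merge R3<->R0 -> R3=(0,0,0,0) R0=(0,0,0,0)
Op 3: merge R2<->R1 -> R2=(0,0,4,0) R1=(0,0,4,0)
Op 4: merge R2<->R3 -> R2=(0,0,4,0) R3=(0,0,4,0)
Op 5: inc R3 by 4 -> R3=(0,0,4,4) value=8
Op 6: inc R0 by 5 -> R0=(5,0,0,0) value=5
Op 7: merge R1<->R2 -> R1=(0,0,4,0) R2=(0,0,4,0)
Op 8: inc R0 by 4 -> R0=(9,0,0,0) value=9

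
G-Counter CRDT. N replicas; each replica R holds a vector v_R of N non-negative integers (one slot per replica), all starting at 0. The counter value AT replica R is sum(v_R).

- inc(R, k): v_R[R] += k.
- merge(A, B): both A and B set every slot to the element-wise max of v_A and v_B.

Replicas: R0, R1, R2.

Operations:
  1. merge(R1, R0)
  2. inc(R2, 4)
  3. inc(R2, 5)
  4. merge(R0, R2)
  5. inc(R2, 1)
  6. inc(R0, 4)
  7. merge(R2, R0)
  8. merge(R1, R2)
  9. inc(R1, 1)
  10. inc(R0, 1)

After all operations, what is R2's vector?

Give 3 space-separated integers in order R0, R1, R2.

Answer: 4 0 10

Derivation:
Op 1: merge R1<->R0 -> R1=(0,0,0) R0=(0,0,0)
Op 2: inc R2 by 4 -> R2=(0,0,4) value=4
Op 3: inc R2 by 5 -> R2=(0,0,9) value=9
Op 4: merge R0<->R2 -> R0=(0,0,9) R2=(0,0,9)
Op 5: inc R2 by 1 -> R2=(0,0,10) value=10
Op 6: inc R0 by 4 -> R0=(4,0,9) value=13
Op 7: merge R2<->R0 -> R2=(4,0,10) R0=(4,0,10)
Op 8: merge R1<->R2 -> R1=(4,0,10) R2=(4,0,10)
Op 9: inc R1 by 1 -> R1=(4,1,10) value=15
Op 10: inc R0 by 1 -> R0=(5,0,10) value=15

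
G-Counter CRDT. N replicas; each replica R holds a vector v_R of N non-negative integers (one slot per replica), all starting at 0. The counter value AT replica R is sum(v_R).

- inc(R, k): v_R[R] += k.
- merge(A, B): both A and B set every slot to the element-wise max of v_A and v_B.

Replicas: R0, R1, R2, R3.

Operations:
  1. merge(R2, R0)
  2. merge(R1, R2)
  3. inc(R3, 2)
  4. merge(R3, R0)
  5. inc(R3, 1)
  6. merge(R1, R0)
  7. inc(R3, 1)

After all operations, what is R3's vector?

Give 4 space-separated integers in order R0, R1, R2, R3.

Op 1: merge R2<->R0 -> R2=(0,0,0,0) R0=(0,0,0,0)
Op 2: merge R1<->R2 -> R1=(0,0,0,0) R2=(0,0,0,0)
Op 3: inc R3 by 2 -> R3=(0,0,0,2) value=2
Op 4: merge R3<->R0 -> R3=(0,0,0,2) R0=(0,0,0,2)
Op 5: inc R3 by 1 -> R3=(0,0,0,3) value=3
Op 6: merge R1<->R0 -> R1=(0,0,0,2) R0=(0,0,0,2)
Op 7: inc R3 by 1 -> R3=(0,0,0,4) value=4

Answer: 0 0 0 4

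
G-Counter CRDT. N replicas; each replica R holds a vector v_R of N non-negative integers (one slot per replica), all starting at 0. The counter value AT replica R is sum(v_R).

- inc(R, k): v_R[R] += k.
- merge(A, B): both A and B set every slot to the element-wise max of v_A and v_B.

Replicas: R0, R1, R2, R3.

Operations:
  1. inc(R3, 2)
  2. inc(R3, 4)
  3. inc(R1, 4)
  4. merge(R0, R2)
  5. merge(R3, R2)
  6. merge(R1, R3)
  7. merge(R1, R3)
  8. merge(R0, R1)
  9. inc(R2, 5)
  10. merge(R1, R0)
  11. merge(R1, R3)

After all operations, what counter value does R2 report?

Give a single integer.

Op 1: inc R3 by 2 -> R3=(0,0,0,2) value=2
Op 2: inc R3 by 4 -> R3=(0,0,0,6) value=6
Op 3: inc R1 by 4 -> R1=(0,4,0,0) value=4
Op 4: merge R0<->R2 -> R0=(0,0,0,0) R2=(0,0,0,0)
Op 5: merge R3<->R2 -> R3=(0,0,0,6) R2=(0,0,0,6)
Op 6: merge R1<->R3 -> R1=(0,4,0,6) R3=(0,4,0,6)
Op 7: merge R1<->R3 -> R1=(0,4,0,6) R3=(0,4,0,6)
Op 8: merge R0<->R1 -> R0=(0,4,0,6) R1=(0,4,0,6)
Op 9: inc R2 by 5 -> R2=(0,0,5,6) value=11
Op 10: merge R1<->R0 -> R1=(0,4,0,6) R0=(0,4,0,6)
Op 11: merge R1<->R3 -> R1=(0,4,0,6) R3=(0,4,0,6)

Answer: 11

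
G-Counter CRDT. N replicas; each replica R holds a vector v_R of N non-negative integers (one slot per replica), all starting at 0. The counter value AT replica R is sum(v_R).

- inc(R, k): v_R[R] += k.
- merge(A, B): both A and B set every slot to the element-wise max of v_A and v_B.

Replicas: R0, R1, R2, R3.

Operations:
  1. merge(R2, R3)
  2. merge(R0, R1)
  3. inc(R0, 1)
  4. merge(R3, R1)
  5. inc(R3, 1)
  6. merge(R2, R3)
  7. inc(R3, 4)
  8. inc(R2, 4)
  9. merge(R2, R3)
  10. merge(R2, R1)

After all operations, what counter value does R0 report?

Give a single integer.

Op 1: merge R2<->R3 -> R2=(0,0,0,0) R3=(0,0,0,0)
Op 2: merge R0<->R1 -> R0=(0,0,0,0) R1=(0,0,0,0)
Op 3: inc R0 by 1 -> R0=(1,0,0,0) value=1
Op 4: merge R3<->R1 -> R3=(0,0,0,0) R1=(0,0,0,0)
Op 5: inc R3 by 1 -> R3=(0,0,0,1) value=1
Op 6: merge R2<->R3 -> R2=(0,0,0,1) R3=(0,0,0,1)
Op 7: inc R3 by 4 -> R3=(0,0,0,5) value=5
Op 8: inc R2 by 4 -> R2=(0,0,4,1) value=5
Op 9: merge R2<->R3 -> R2=(0,0,4,5) R3=(0,0,4,5)
Op 10: merge R2<->R1 -> R2=(0,0,4,5) R1=(0,0,4,5)

Answer: 1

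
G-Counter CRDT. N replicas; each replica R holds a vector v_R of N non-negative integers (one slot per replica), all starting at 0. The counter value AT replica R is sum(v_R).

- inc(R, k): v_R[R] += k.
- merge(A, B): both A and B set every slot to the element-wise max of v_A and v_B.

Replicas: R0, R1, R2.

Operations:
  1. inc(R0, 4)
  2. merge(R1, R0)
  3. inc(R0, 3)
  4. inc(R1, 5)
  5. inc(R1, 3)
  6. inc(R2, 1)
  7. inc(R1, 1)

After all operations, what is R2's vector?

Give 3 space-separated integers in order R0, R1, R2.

Op 1: inc R0 by 4 -> R0=(4,0,0) value=4
Op 2: merge R1<->R0 -> R1=(4,0,0) R0=(4,0,0)
Op 3: inc R0 by 3 -> R0=(7,0,0) value=7
Op 4: inc R1 by 5 -> R1=(4,5,0) value=9
Op 5: inc R1 by 3 -> R1=(4,8,0) value=12
Op 6: inc R2 by 1 -> R2=(0,0,1) value=1
Op 7: inc R1 by 1 -> R1=(4,9,0) value=13

Answer: 0 0 1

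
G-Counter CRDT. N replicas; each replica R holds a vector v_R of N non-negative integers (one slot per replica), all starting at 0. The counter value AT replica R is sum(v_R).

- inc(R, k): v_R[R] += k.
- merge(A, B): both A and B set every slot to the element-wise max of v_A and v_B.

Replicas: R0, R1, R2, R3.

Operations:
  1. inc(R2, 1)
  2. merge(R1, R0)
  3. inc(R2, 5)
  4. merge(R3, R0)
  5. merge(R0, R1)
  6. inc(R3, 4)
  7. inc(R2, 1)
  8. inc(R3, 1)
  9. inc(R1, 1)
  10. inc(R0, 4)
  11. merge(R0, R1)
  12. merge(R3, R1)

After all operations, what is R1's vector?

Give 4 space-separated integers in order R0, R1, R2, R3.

Answer: 4 1 0 5

Derivation:
Op 1: inc R2 by 1 -> R2=(0,0,1,0) value=1
Op 2: merge R1<->R0 -> R1=(0,0,0,0) R0=(0,0,0,0)
Op 3: inc R2 by 5 -> R2=(0,0,6,0) value=6
Op 4: merge R3<->R0 -> R3=(0,0,0,0) R0=(0,0,0,0)
Op 5: merge R0<->R1 -> R0=(0,0,0,0) R1=(0,0,0,0)
Op 6: inc R3 by 4 -> R3=(0,0,0,4) value=4
Op 7: inc R2 by 1 -> R2=(0,0,7,0) value=7
Op 8: inc R3 by 1 -> R3=(0,0,0,5) value=5
Op 9: inc R1 by 1 -> R1=(0,1,0,0) value=1
Op 10: inc R0 by 4 -> R0=(4,0,0,0) value=4
Op 11: merge R0<->R1 -> R0=(4,1,0,0) R1=(4,1,0,0)
Op 12: merge R3<->R1 -> R3=(4,1,0,5) R1=(4,1,0,5)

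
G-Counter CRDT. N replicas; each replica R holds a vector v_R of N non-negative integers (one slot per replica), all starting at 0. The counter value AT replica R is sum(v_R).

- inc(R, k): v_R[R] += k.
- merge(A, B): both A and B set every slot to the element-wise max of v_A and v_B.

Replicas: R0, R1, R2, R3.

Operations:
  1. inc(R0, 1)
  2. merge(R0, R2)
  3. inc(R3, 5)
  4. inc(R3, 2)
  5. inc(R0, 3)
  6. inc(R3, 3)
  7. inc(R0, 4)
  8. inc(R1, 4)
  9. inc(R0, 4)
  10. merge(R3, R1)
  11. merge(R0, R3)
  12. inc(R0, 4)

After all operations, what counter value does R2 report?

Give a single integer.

Op 1: inc R0 by 1 -> R0=(1,0,0,0) value=1
Op 2: merge R0<->R2 -> R0=(1,0,0,0) R2=(1,0,0,0)
Op 3: inc R3 by 5 -> R3=(0,0,0,5) value=5
Op 4: inc R3 by 2 -> R3=(0,0,0,7) value=7
Op 5: inc R0 by 3 -> R0=(4,0,0,0) value=4
Op 6: inc R3 by 3 -> R3=(0,0,0,10) value=10
Op 7: inc R0 by 4 -> R0=(8,0,0,0) value=8
Op 8: inc R1 by 4 -> R1=(0,4,0,0) value=4
Op 9: inc R0 by 4 -> R0=(12,0,0,0) value=12
Op 10: merge R3<->R1 -> R3=(0,4,0,10) R1=(0,4,0,10)
Op 11: merge R0<->R3 -> R0=(12,4,0,10) R3=(12,4,0,10)
Op 12: inc R0 by 4 -> R0=(16,4,0,10) value=30

Answer: 1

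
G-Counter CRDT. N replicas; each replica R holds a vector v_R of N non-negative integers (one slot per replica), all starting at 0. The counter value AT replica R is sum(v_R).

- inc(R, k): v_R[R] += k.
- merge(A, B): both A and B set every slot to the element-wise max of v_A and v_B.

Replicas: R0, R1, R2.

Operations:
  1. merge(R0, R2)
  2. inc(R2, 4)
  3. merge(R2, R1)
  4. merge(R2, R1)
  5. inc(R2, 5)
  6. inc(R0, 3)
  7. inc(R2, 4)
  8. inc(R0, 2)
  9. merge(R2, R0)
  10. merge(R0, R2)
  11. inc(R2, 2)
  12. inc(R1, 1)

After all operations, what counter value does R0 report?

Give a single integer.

Op 1: merge R0<->R2 -> R0=(0,0,0) R2=(0,0,0)
Op 2: inc R2 by 4 -> R2=(0,0,4) value=4
Op 3: merge R2<->R1 -> R2=(0,0,4) R1=(0,0,4)
Op 4: merge R2<->R1 -> R2=(0,0,4) R1=(0,0,4)
Op 5: inc R2 by 5 -> R2=(0,0,9) value=9
Op 6: inc R0 by 3 -> R0=(3,0,0) value=3
Op 7: inc R2 by 4 -> R2=(0,0,13) value=13
Op 8: inc R0 by 2 -> R0=(5,0,0) value=5
Op 9: merge R2<->R0 -> R2=(5,0,13) R0=(5,0,13)
Op 10: merge R0<->R2 -> R0=(5,0,13) R2=(5,0,13)
Op 11: inc R2 by 2 -> R2=(5,0,15) value=20
Op 12: inc R1 by 1 -> R1=(0,1,4) value=5

Answer: 18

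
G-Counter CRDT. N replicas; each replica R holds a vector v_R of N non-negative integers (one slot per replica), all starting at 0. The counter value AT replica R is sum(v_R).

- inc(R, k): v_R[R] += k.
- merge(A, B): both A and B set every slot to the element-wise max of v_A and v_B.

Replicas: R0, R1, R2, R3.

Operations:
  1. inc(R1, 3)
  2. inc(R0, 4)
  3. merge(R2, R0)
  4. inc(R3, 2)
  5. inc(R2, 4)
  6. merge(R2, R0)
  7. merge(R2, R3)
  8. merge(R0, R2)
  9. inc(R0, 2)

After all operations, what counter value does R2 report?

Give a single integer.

Answer: 10

Derivation:
Op 1: inc R1 by 3 -> R1=(0,3,0,0) value=3
Op 2: inc R0 by 4 -> R0=(4,0,0,0) value=4
Op 3: merge R2<->R0 -> R2=(4,0,0,0) R0=(4,0,0,0)
Op 4: inc R3 by 2 -> R3=(0,0,0,2) value=2
Op 5: inc R2 by 4 -> R2=(4,0,4,0) value=8
Op 6: merge R2<->R0 -> R2=(4,0,4,0) R0=(4,0,4,0)
Op 7: merge R2<->R3 -> R2=(4,0,4,2) R3=(4,0,4,2)
Op 8: merge R0<->R2 -> R0=(4,0,4,2) R2=(4,0,4,2)
Op 9: inc R0 by 2 -> R0=(6,0,4,2) value=12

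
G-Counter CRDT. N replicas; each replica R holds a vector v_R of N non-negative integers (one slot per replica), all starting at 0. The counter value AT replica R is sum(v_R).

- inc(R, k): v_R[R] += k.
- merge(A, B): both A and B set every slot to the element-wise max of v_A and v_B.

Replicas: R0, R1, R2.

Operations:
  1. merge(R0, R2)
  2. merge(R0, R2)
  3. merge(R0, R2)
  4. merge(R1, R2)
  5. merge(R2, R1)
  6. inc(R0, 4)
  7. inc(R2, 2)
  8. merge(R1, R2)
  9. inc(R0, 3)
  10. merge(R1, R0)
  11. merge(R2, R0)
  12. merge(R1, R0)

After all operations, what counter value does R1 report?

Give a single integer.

Op 1: merge R0<->R2 -> R0=(0,0,0) R2=(0,0,0)
Op 2: merge R0<->R2 -> R0=(0,0,0) R2=(0,0,0)
Op 3: merge R0<->R2 -> R0=(0,0,0) R2=(0,0,0)
Op 4: merge R1<->R2 -> R1=(0,0,0) R2=(0,0,0)
Op 5: merge R2<->R1 -> R2=(0,0,0) R1=(0,0,0)
Op 6: inc R0 by 4 -> R0=(4,0,0) value=4
Op 7: inc R2 by 2 -> R2=(0,0,2) value=2
Op 8: merge R1<->R2 -> R1=(0,0,2) R2=(0,0,2)
Op 9: inc R0 by 3 -> R0=(7,0,0) value=7
Op 10: merge R1<->R0 -> R1=(7,0,2) R0=(7,0,2)
Op 11: merge R2<->R0 -> R2=(7,0,2) R0=(7,0,2)
Op 12: merge R1<->R0 -> R1=(7,0,2) R0=(7,0,2)

Answer: 9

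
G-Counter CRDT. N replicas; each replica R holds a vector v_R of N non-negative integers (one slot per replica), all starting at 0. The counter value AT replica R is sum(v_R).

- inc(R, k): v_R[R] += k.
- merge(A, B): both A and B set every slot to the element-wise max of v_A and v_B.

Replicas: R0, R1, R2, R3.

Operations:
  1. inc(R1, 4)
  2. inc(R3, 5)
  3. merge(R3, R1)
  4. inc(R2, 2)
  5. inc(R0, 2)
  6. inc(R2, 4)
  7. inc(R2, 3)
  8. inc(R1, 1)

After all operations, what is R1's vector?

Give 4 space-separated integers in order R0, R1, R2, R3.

Answer: 0 5 0 5

Derivation:
Op 1: inc R1 by 4 -> R1=(0,4,0,0) value=4
Op 2: inc R3 by 5 -> R3=(0,0,0,5) value=5
Op 3: merge R3<->R1 -> R3=(0,4,0,5) R1=(0,4,0,5)
Op 4: inc R2 by 2 -> R2=(0,0,2,0) value=2
Op 5: inc R0 by 2 -> R0=(2,0,0,0) value=2
Op 6: inc R2 by 4 -> R2=(0,0,6,0) value=6
Op 7: inc R2 by 3 -> R2=(0,0,9,0) value=9
Op 8: inc R1 by 1 -> R1=(0,5,0,5) value=10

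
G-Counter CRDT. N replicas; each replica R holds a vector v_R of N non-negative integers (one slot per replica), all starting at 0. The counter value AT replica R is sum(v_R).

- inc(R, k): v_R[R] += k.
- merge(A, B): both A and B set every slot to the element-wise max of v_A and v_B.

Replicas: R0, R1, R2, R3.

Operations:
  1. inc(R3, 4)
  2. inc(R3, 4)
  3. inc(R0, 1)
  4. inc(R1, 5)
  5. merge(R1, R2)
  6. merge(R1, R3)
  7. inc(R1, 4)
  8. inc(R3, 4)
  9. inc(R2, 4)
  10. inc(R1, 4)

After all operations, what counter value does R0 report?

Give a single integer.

Op 1: inc R3 by 4 -> R3=(0,0,0,4) value=4
Op 2: inc R3 by 4 -> R3=(0,0,0,8) value=8
Op 3: inc R0 by 1 -> R0=(1,0,0,0) value=1
Op 4: inc R1 by 5 -> R1=(0,5,0,0) value=5
Op 5: merge R1<->R2 -> R1=(0,5,0,0) R2=(0,5,0,0)
Op 6: merge R1<->R3 -> R1=(0,5,0,8) R3=(0,5,0,8)
Op 7: inc R1 by 4 -> R1=(0,9,0,8) value=17
Op 8: inc R3 by 4 -> R3=(0,5,0,12) value=17
Op 9: inc R2 by 4 -> R2=(0,5,4,0) value=9
Op 10: inc R1 by 4 -> R1=(0,13,0,8) value=21

Answer: 1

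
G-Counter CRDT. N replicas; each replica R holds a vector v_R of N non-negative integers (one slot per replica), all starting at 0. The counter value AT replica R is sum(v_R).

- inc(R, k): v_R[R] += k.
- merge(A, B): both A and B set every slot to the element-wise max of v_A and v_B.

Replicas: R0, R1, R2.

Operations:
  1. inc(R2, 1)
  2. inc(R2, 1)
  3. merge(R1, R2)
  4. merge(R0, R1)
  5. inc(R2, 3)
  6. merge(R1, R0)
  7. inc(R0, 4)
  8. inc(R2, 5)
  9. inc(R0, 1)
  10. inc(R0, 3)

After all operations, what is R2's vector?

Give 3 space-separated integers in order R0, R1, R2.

Answer: 0 0 10

Derivation:
Op 1: inc R2 by 1 -> R2=(0,0,1) value=1
Op 2: inc R2 by 1 -> R2=(0,0,2) value=2
Op 3: merge R1<->R2 -> R1=(0,0,2) R2=(0,0,2)
Op 4: merge R0<->R1 -> R0=(0,0,2) R1=(0,0,2)
Op 5: inc R2 by 3 -> R2=(0,0,5) value=5
Op 6: merge R1<->R0 -> R1=(0,0,2) R0=(0,0,2)
Op 7: inc R0 by 4 -> R0=(4,0,2) value=6
Op 8: inc R2 by 5 -> R2=(0,0,10) value=10
Op 9: inc R0 by 1 -> R0=(5,0,2) value=7
Op 10: inc R0 by 3 -> R0=(8,0,2) value=10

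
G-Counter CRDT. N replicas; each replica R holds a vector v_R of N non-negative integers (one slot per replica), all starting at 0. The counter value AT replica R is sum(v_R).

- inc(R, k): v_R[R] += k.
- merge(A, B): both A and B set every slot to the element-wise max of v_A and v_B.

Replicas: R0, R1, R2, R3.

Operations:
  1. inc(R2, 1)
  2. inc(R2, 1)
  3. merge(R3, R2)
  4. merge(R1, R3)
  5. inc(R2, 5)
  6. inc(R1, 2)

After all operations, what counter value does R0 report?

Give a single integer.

Op 1: inc R2 by 1 -> R2=(0,0,1,0) value=1
Op 2: inc R2 by 1 -> R2=(0,0,2,0) value=2
Op 3: merge R3<->R2 -> R3=(0,0,2,0) R2=(0,0,2,0)
Op 4: merge R1<->R3 -> R1=(0,0,2,0) R3=(0,0,2,0)
Op 5: inc R2 by 5 -> R2=(0,0,7,0) value=7
Op 6: inc R1 by 2 -> R1=(0,2,2,0) value=4

Answer: 0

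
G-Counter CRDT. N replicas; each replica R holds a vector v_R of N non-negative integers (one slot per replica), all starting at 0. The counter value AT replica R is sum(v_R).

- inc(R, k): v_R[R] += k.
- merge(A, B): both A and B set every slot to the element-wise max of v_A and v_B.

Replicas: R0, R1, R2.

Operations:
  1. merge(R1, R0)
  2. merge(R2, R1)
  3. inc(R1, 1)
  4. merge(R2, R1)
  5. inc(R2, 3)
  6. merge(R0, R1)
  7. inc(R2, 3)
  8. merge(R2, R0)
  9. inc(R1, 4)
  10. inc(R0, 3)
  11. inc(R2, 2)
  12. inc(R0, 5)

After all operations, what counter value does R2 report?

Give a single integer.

Answer: 9

Derivation:
Op 1: merge R1<->R0 -> R1=(0,0,0) R0=(0,0,0)
Op 2: merge R2<->R1 -> R2=(0,0,0) R1=(0,0,0)
Op 3: inc R1 by 1 -> R1=(0,1,0) value=1
Op 4: merge R2<->R1 -> R2=(0,1,0) R1=(0,1,0)
Op 5: inc R2 by 3 -> R2=(0,1,3) value=4
Op 6: merge R0<->R1 -> R0=(0,1,0) R1=(0,1,0)
Op 7: inc R2 by 3 -> R2=(0,1,6) value=7
Op 8: merge R2<->R0 -> R2=(0,1,6) R0=(0,1,6)
Op 9: inc R1 by 4 -> R1=(0,5,0) value=5
Op 10: inc R0 by 3 -> R0=(3,1,6) value=10
Op 11: inc R2 by 2 -> R2=(0,1,8) value=9
Op 12: inc R0 by 5 -> R0=(8,1,6) value=15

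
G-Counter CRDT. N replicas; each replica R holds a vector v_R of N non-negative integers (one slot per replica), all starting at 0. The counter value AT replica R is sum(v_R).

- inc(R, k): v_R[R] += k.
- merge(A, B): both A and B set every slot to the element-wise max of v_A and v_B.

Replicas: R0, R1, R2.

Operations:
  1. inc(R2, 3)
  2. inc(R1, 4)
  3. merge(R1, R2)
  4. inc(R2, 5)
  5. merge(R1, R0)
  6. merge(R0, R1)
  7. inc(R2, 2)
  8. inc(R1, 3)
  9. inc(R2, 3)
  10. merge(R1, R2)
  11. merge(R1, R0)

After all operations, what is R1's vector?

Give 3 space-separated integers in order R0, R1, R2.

Op 1: inc R2 by 3 -> R2=(0,0,3) value=3
Op 2: inc R1 by 4 -> R1=(0,4,0) value=4
Op 3: merge R1<->R2 -> R1=(0,4,3) R2=(0,4,3)
Op 4: inc R2 by 5 -> R2=(0,4,8) value=12
Op 5: merge R1<->R0 -> R1=(0,4,3) R0=(0,4,3)
Op 6: merge R0<->R1 -> R0=(0,4,3) R1=(0,4,3)
Op 7: inc R2 by 2 -> R2=(0,4,10) value=14
Op 8: inc R1 by 3 -> R1=(0,7,3) value=10
Op 9: inc R2 by 3 -> R2=(0,4,13) value=17
Op 10: merge R1<->R2 -> R1=(0,7,13) R2=(0,7,13)
Op 11: merge R1<->R0 -> R1=(0,7,13) R0=(0,7,13)

Answer: 0 7 13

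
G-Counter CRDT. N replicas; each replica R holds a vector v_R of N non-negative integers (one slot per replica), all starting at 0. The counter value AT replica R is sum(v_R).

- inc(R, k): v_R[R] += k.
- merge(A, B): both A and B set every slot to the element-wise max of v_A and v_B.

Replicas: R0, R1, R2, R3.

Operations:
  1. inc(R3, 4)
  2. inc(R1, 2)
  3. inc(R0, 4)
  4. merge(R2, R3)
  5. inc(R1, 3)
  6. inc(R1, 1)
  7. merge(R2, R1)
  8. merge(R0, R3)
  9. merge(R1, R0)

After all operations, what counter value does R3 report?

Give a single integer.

Answer: 8

Derivation:
Op 1: inc R3 by 4 -> R3=(0,0,0,4) value=4
Op 2: inc R1 by 2 -> R1=(0,2,0,0) value=2
Op 3: inc R0 by 4 -> R0=(4,0,0,0) value=4
Op 4: merge R2<->R3 -> R2=(0,0,0,4) R3=(0,0,0,4)
Op 5: inc R1 by 3 -> R1=(0,5,0,0) value=5
Op 6: inc R1 by 1 -> R1=(0,6,0,0) value=6
Op 7: merge R2<->R1 -> R2=(0,6,0,4) R1=(0,6,0,4)
Op 8: merge R0<->R3 -> R0=(4,0,0,4) R3=(4,0,0,4)
Op 9: merge R1<->R0 -> R1=(4,6,0,4) R0=(4,6,0,4)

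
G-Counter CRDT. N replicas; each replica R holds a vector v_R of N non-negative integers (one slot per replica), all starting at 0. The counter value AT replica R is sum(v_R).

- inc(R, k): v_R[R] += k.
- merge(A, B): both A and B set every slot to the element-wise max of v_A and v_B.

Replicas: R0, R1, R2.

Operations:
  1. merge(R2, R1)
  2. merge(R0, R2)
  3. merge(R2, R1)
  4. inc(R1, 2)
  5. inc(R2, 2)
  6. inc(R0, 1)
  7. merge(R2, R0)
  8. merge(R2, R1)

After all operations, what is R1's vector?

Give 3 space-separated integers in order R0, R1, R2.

Answer: 1 2 2

Derivation:
Op 1: merge R2<->R1 -> R2=(0,0,0) R1=(0,0,0)
Op 2: merge R0<->R2 -> R0=(0,0,0) R2=(0,0,0)
Op 3: merge R2<->R1 -> R2=(0,0,0) R1=(0,0,0)
Op 4: inc R1 by 2 -> R1=(0,2,0) value=2
Op 5: inc R2 by 2 -> R2=(0,0,2) value=2
Op 6: inc R0 by 1 -> R0=(1,0,0) value=1
Op 7: merge R2<->R0 -> R2=(1,0,2) R0=(1,0,2)
Op 8: merge R2<->R1 -> R2=(1,2,2) R1=(1,2,2)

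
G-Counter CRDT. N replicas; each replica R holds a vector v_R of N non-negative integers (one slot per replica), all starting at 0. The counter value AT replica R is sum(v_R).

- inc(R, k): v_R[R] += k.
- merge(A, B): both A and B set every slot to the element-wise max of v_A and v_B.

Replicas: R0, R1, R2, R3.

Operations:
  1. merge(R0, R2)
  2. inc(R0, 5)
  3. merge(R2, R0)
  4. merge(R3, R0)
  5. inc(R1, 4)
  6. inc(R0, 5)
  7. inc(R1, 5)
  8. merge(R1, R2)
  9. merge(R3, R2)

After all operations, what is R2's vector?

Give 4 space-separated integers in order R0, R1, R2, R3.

Answer: 5 9 0 0

Derivation:
Op 1: merge R0<->R2 -> R0=(0,0,0,0) R2=(0,0,0,0)
Op 2: inc R0 by 5 -> R0=(5,0,0,0) value=5
Op 3: merge R2<->R0 -> R2=(5,0,0,0) R0=(5,0,0,0)
Op 4: merge R3<->R0 -> R3=(5,0,0,0) R0=(5,0,0,0)
Op 5: inc R1 by 4 -> R1=(0,4,0,0) value=4
Op 6: inc R0 by 5 -> R0=(10,0,0,0) value=10
Op 7: inc R1 by 5 -> R1=(0,9,0,0) value=9
Op 8: merge R1<->R2 -> R1=(5,9,0,0) R2=(5,9,0,0)
Op 9: merge R3<->R2 -> R3=(5,9,0,0) R2=(5,9,0,0)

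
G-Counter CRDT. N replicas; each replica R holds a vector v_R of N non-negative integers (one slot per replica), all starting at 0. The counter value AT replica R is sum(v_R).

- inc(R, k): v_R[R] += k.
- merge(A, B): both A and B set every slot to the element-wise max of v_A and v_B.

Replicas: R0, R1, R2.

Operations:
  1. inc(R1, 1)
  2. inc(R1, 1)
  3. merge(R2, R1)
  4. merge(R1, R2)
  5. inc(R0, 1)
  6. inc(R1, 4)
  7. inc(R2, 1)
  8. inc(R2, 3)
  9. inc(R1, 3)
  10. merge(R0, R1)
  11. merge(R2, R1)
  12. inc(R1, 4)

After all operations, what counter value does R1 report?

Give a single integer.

Answer: 18

Derivation:
Op 1: inc R1 by 1 -> R1=(0,1,0) value=1
Op 2: inc R1 by 1 -> R1=(0,2,0) value=2
Op 3: merge R2<->R1 -> R2=(0,2,0) R1=(0,2,0)
Op 4: merge R1<->R2 -> R1=(0,2,0) R2=(0,2,0)
Op 5: inc R0 by 1 -> R0=(1,0,0) value=1
Op 6: inc R1 by 4 -> R1=(0,6,0) value=6
Op 7: inc R2 by 1 -> R2=(0,2,1) value=3
Op 8: inc R2 by 3 -> R2=(0,2,4) value=6
Op 9: inc R1 by 3 -> R1=(0,9,0) value=9
Op 10: merge R0<->R1 -> R0=(1,9,0) R1=(1,9,0)
Op 11: merge R2<->R1 -> R2=(1,9,4) R1=(1,9,4)
Op 12: inc R1 by 4 -> R1=(1,13,4) value=18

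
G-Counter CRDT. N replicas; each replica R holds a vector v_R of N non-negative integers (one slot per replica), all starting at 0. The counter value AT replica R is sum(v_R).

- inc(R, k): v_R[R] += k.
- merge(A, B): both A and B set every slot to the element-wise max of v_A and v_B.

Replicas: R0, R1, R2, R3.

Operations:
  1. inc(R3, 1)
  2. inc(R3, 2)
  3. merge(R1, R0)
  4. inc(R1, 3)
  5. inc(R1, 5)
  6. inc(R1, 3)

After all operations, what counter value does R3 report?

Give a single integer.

Op 1: inc R3 by 1 -> R3=(0,0,0,1) value=1
Op 2: inc R3 by 2 -> R3=(0,0,0,3) value=3
Op 3: merge R1<->R0 -> R1=(0,0,0,0) R0=(0,0,0,0)
Op 4: inc R1 by 3 -> R1=(0,3,0,0) value=3
Op 5: inc R1 by 5 -> R1=(0,8,0,0) value=8
Op 6: inc R1 by 3 -> R1=(0,11,0,0) value=11

Answer: 3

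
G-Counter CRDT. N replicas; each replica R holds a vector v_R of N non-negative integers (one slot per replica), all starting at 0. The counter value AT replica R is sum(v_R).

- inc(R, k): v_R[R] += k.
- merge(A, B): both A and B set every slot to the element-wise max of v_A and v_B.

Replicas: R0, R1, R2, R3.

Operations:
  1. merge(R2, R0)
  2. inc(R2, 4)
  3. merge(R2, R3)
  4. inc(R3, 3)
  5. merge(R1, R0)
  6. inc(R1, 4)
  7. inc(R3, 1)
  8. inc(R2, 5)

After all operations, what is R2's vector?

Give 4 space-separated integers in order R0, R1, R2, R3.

Op 1: merge R2<->R0 -> R2=(0,0,0,0) R0=(0,0,0,0)
Op 2: inc R2 by 4 -> R2=(0,0,4,0) value=4
Op 3: merge R2<->R3 -> R2=(0,0,4,0) R3=(0,0,4,0)
Op 4: inc R3 by 3 -> R3=(0,0,4,3) value=7
Op 5: merge R1<->R0 -> R1=(0,0,0,0) R0=(0,0,0,0)
Op 6: inc R1 by 4 -> R1=(0,4,0,0) value=4
Op 7: inc R3 by 1 -> R3=(0,0,4,4) value=8
Op 8: inc R2 by 5 -> R2=(0,0,9,0) value=9

Answer: 0 0 9 0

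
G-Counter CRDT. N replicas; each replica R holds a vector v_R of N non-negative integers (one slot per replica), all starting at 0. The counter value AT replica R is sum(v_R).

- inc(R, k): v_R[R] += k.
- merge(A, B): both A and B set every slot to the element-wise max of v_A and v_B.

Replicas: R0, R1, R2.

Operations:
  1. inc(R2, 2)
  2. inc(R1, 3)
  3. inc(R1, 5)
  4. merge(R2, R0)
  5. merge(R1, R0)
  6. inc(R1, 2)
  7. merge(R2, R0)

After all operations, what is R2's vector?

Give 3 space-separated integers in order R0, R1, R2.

Op 1: inc R2 by 2 -> R2=(0,0,2) value=2
Op 2: inc R1 by 3 -> R1=(0,3,0) value=3
Op 3: inc R1 by 5 -> R1=(0,8,0) value=8
Op 4: merge R2<->R0 -> R2=(0,0,2) R0=(0,0,2)
Op 5: merge R1<->R0 -> R1=(0,8,2) R0=(0,8,2)
Op 6: inc R1 by 2 -> R1=(0,10,2) value=12
Op 7: merge R2<->R0 -> R2=(0,8,2) R0=(0,8,2)

Answer: 0 8 2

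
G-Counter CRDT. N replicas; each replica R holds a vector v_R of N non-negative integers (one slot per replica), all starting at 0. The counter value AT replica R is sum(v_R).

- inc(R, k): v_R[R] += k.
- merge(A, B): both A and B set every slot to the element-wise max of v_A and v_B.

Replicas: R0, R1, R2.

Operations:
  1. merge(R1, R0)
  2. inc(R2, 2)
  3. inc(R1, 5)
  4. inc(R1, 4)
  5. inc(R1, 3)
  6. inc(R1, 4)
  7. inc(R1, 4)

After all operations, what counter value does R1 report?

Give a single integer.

Op 1: merge R1<->R0 -> R1=(0,0,0) R0=(0,0,0)
Op 2: inc R2 by 2 -> R2=(0,0,2) value=2
Op 3: inc R1 by 5 -> R1=(0,5,0) value=5
Op 4: inc R1 by 4 -> R1=(0,9,0) value=9
Op 5: inc R1 by 3 -> R1=(0,12,0) value=12
Op 6: inc R1 by 4 -> R1=(0,16,0) value=16
Op 7: inc R1 by 4 -> R1=(0,20,0) value=20

Answer: 20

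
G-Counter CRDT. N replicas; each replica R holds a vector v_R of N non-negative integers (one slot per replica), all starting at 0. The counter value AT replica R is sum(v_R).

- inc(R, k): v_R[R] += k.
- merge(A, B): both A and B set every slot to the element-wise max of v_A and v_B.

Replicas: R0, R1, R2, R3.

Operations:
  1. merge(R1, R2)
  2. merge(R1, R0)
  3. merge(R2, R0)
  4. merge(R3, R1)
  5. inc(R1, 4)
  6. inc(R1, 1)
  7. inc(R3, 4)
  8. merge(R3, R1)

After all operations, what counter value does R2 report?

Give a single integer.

Answer: 0

Derivation:
Op 1: merge R1<->R2 -> R1=(0,0,0,0) R2=(0,0,0,0)
Op 2: merge R1<->R0 -> R1=(0,0,0,0) R0=(0,0,0,0)
Op 3: merge R2<->R0 -> R2=(0,0,0,0) R0=(0,0,0,0)
Op 4: merge R3<->R1 -> R3=(0,0,0,0) R1=(0,0,0,0)
Op 5: inc R1 by 4 -> R1=(0,4,0,0) value=4
Op 6: inc R1 by 1 -> R1=(0,5,0,0) value=5
Op 7: inc R3 by 4 -> R3=(0,0,0,4) value=4
Op 8: merge R3<->R1 -> R3=(0,5,0,4) R1=(0,5,0,4)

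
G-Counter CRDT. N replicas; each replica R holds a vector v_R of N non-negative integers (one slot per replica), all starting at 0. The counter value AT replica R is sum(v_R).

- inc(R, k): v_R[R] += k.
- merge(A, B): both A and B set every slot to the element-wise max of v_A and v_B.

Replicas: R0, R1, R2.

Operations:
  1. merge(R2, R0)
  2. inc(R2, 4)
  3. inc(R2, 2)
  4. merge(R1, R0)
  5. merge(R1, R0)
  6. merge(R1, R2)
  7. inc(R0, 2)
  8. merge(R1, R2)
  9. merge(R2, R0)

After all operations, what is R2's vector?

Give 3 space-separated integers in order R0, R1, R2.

Op 1: merge R2<->R0 -> R2=(0,0,0) R0=(0,0,0)
Op 2: inc R2 by 4 -> R2=(0,0,4) value=4
Op 3: inc R2 by 2 -> R2=(0,0,6) value=6
Op 4: merge R1<->R0 -> R1=(0,0,0) R0=(0,0,0)
Op 5: merge R1<->R0 -> R1=(0,0,0) R0=(0,0,0)
Op 6: merge R1<->R2 -> R1=(0,0,6) R2=(0,0,6)
Op 7: inc R0 by 2 -> R0=(2,0,0) value=2
Op 8: merge R1<->R2 -> R1=(0,0,6) R2=(0,0,6)
Op 9: merge R2<->R0 -> R2=(2,0,6) R0=(2,0,6)

Answer: 2 0 6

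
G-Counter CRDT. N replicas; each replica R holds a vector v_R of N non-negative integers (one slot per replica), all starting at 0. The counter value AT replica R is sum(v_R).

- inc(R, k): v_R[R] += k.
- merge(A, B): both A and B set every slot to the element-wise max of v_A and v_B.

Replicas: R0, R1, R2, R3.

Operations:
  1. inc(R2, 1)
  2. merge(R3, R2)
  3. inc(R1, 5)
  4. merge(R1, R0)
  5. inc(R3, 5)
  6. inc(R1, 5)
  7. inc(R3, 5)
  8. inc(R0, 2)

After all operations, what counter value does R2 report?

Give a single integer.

Answer: 1

Derivation:
Op 1: inc R2 by 1 -> R2=(0,0,1,0) value=1
Op 2: merge R3<->R2 -> R3=(0,0,1,0) R2=(0,0,1,0)
Op 3: inc R1 by 5 -> R1=(0,5,0,0) value=5
Op 4: merge R1<->R0 -> R1=(0,5,0,0) R0=(0,5,0,0)
Op 5: inc R3 by 5 -> R3=(0,0,1,5) value=6
Op 6: inc R1 by 5 -> R1=(0,10,0,0) value=10
Op 7: inc R3 by 5 -> R3=(0,0,1,10) value=11
Op 8: inc R0 by 2 -> R0=(2,5,0,0) value=7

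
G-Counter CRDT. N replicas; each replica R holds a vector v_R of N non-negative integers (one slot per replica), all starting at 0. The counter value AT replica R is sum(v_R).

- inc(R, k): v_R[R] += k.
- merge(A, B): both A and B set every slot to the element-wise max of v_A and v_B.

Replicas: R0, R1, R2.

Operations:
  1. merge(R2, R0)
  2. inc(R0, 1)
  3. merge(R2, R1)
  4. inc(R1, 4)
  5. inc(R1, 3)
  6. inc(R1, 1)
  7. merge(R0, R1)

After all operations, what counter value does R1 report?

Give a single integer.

Answer: 9

Derivation:
Op 1: merge R2<->R0 -> R2=(0,0,0) R0=(0,0,0)
Op 2: inc R0 by 1 -> R0=(1,0,0) value=1
Op 3: merge R2<->R1 -> R2=(0,0,0) R1=(0,0,0)
Op 4: inc R1 by 4 -> R1=(0,4,0) value=4
Op 5: inc R1 by 3 -> R1=(0,7,0) value=7
Op 6: inc R1 by 1 -> R1=(0,8,0) value=8
Op 7: merge R0<->R1 -> R0=(1,8,0) R1=(1,8,0)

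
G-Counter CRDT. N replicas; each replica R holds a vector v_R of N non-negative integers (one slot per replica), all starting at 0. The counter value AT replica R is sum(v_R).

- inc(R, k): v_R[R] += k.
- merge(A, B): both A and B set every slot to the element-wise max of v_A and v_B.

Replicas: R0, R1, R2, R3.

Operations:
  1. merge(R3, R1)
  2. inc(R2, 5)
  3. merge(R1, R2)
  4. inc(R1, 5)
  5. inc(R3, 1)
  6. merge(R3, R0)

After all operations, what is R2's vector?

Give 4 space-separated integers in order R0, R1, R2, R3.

Op 1: merge R3<->R1 -> R3=(0,0,0,0) R1=(0,0,0,0)
Op 2: inc R2 by 5 -> R2=(0,0,5,0) value=5
Op 3: merge R1<->R2 -> R1=(0,0,5,0) R2=(0,0,5,0)
Op 4: inc R1 by 5 -> R1=(0,5,5,0) value=10
Op 5: inc R3 by 1 -> R3=(0,0,0,1) value=1
Op 6: merge R3<->R0 -> R3=(0,0,0,1) R0=(0,0,0,1)

Answer: 0 0 5 0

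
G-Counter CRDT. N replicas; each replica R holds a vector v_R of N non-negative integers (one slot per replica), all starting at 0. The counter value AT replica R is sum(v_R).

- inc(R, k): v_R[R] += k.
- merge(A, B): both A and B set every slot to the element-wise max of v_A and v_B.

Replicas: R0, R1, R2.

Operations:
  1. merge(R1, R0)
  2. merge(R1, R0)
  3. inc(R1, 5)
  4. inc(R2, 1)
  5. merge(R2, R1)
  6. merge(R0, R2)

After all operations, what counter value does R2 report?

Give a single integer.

Op 1: merge R1<->R0 -> R1=(0,0,0) R0=(0,0,0)
Op 2: merge R1<->R0 -> R1=(0,0,0) R0=(0,0,0)
Op 3: inc R1 by 5 -> R1=(0,5,0) value=5
Op 4: inc R2 by 1 -> R2=(0,0,1) value=1
Op 5: merge R2<->R1 -> R2=(0,5,1) R1=(0,5,1)
Op 6: merge R0<->R2 -> R0=(0,5,1) R2=(0,5,1)

Answer: 6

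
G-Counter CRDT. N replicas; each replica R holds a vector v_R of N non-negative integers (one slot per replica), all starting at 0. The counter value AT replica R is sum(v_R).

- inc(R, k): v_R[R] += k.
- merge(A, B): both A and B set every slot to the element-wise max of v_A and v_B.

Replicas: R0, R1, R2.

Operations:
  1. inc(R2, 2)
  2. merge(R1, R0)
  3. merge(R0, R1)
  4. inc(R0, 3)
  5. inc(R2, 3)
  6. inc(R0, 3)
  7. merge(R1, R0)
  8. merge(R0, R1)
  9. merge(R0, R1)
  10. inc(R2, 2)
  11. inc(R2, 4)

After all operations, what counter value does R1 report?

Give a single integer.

Answer: 6

Derivation:
Op 1: inc R2 by 2 -> R2=(0,0,2) value=2
Op 2: merge R1<->R0 -> R1=(0,0,0) R0=(0,0,0)
Op 3: merge R0<->R1 -> R0=(0,0,0) R1=(0,0,0)
Op 4: inc R0 by 3 -> R0=(3,0,0) value=3
Op 5: inc R2 by 3 -> R2=(0,0,5) value=5
Op 6: inc R0 by 3 -> R0=(6,0,0) value=6
Op 7: merge R1<->R0 -> R1=(6,0,0) R0=(6,0,0)
Op 8: merge R0<->R1 -> R0=(6,0,0) R1=(6,0,0)
Op 9: merge R0<->R1 -> R0=(6,0,0) R1=(6,0,0)
Op 10: inc R2 by 2 -> R2=(0,0,7) value=7
Op 11: inc R2 by 4 -> R2=(0,0,11) value=11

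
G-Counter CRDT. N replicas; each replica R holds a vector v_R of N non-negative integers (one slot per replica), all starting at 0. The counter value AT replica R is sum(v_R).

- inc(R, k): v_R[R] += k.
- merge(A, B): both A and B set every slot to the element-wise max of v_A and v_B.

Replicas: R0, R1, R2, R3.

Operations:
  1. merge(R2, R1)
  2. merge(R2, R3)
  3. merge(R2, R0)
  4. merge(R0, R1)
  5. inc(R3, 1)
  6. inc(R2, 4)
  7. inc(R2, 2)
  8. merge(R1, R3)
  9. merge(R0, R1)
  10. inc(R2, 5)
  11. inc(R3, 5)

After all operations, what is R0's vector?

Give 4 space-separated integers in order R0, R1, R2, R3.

Op 1: merge R2<->R1 -> R2=(0,0,0,0) R1=(0,0,0,0)
Op 2: merge R2<->R3 -> R2=(0,0,0,0) R3=(0,0,0,0)
Op 3: merge R2<->R0 -> R2=(0,0,0,0) R0=(0,0,0,0)
Op 4: merge R0<->R1 -> R0=(0,0,0,0) R1=(0,0,0,0)
Op 5: inc R3 by 1 -> R3=(0,0,0,1) value=1
Op 6: inc R2 by 4 -> R2=(0,0,4,0) value=4
Op 7: inc R2 by 2 -> R2=(0,0,6,0) value=6
Op 8: merge R1<->R3 -> R1=(0,0,0,1) R3=(0,0,0,1)
Op 9: merge R0<->R1 -> R0=(0,0,0,1) R1=(0,0,0,1)
Op 10: inc R2 by 5 -> R2=(0,0,11,0) value=11
Op 11: inc R3 by 5 -> R3=(0,0,0,6) value=6

Answer: 0 0 0 1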